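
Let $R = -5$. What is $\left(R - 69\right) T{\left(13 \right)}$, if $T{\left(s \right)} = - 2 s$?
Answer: $1924$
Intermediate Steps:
$\left(R - 69\right) T{\left(13 \right)} = \left(-5 - 69\right) \left(\left(-2\right) 13\right) = \left(-74\right) \left(-26\right) = 1924$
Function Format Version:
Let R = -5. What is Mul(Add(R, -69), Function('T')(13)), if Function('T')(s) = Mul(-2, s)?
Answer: 1924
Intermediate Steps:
Mul(Add(R, -69), Function('T')(13)) = Mul(Add(-5, -69), Mul(-2, 13)) = Mul(-74, -26) = 1924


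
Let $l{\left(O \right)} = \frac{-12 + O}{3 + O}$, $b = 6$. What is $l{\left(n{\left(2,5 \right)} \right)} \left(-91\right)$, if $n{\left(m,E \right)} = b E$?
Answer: $- \frac{546}{11} \approx -49.636$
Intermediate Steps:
$n{\left(m,E \right)} = 6 E$
$l{\left(O \right)} = \frac{-12 + O}{3 + O}$
$l{\left(n{\left(2,5 \right)} \right)} \left(-91\right) = \frac{-12 + 6 \cdot 5}{3 + 6 \cdot 5} \left(-91\right) = \frac{-12 + 30}{3 + 30} \left(-91\right) = \frac{1}{33} \cdot 18 \left(-91\right) = \frac{6}{11} \left(-91\right) = - \frac{546}{11}$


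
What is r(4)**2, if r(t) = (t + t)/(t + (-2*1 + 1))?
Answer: 64/9 ≈ 7.1111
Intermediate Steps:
r(t) = 2*t/(-1 + t) (r(t) = (2*t)/(t + (-2 + 1)) = (2*t)/(t - 1) = (2*t)/(-1 + t) = 2*t/(-1 + t))
r(4)**2 = (2*4/(-1 + 4))**2 = (2*4/3)**2 = (2*4*(1/3))**2 = (8/3)**2 = 64/9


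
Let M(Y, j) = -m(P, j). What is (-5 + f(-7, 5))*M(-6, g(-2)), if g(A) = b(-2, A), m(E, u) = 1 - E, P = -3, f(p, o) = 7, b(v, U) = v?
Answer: -8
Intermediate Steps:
g(A) = -2
M(Y, j) = -4 (M(Y, j) = -(1 - 1*(-3)) = -(1 + 3) = -1*4 = -4)
(-5 + f(-7, 5))*M(-6, g(-2)) = (-5 + 7)*(-4) = 2*(-4) = -8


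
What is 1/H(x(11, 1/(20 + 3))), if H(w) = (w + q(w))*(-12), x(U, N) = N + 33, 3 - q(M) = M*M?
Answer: 529/6702396 ≈ 7.8927e-5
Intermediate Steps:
q(M) = 3 - M**2 (q(M) = 3 - M*M = 3 - M**2)
x(U, N) = 33 + N
H(w) = -36 - 12*w + 12*w**2 (H(w) = (w + (3 - w**2))*(-12) = (3 + w - w**2)*(-12) = -36 - 12*w + 12*w**2)
1/H(x(11, 1/(20 + 3))) = 1/(-36 - 12*(33 + 1/(20 + 3)) + 12*(33 + 1/(20 + 3))**2) = 1/(-36 - 12*(33 + 1/23) + 12*(33 + 1/23)**2) = 1/(-36 - 12*760/23 + 12*(760/23)**2) = 1/(-36 - 9120/23 + 12*(577600/529)) = 1/(-36 - 9120/23 + 6931200/529) = 1/(6702396/529) = 529/6702396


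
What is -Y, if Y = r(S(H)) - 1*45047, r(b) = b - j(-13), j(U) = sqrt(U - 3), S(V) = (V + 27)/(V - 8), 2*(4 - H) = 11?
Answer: 855944/19 + 4*I ≈ 45050.0 + 4.0*I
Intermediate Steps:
H = -3/2 (H = 4 - 1/2*11 = 4 - 11/2 = -3/2 ≈ -1.5000)
S(V) = (27 + V)/(-8 + V)
j(U) = sqrt(-3 + U)
r(b) = b - 4*I (r(b) = b - sqrt(-3 - 13) = b - sqrt(-16) = b - 4*I)
Y = -855944/19 - 4*I (Y = ((27 - 3/2)/(-8 - 3/2) - 4*I) - 1*45047 = ((51/2)/(-19/2) - 4*I) - 45047 = (-2/19*51/2 - 4*I) - 45047 = (-51/19 - 4*I) - 45047 = -855944/19 - 4*I ≈ -45050.0 - 4.0*I)
-Y = -(-855944/19 - 4*I) = 855944/19 + 4*I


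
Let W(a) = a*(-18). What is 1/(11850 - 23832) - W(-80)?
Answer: -17254081/11982 ≈ -1440.0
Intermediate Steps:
W(a) = -18*a
1/(11850 - 23832) - W(-80) = 1/(11850 - 23832) - (-18)*(-80) = 1/(-11982) - 1*1440 = -1/11982 - 1440 = -17254081/11982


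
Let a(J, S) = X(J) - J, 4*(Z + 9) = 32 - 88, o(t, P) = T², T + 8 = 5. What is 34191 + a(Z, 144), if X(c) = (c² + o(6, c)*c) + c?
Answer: 34513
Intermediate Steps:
T = -3 (T = -8 + 5 = -3)
o(t, P) = 9 (o(t, P) = (-3)² = 9)
Z = -23 (Z = -9 + (32 - 88)/4 = -9 + (¼)*(-56) = -9 - 14 = -23)
X(c) = c² + 10*c (X(c) = (c² + 9*c) + c = c² + 10*c)
a(J, S) = -J + J*(10 + J) (a(J, S) = J*(10 + J) - J = -J + J*(10 + J))
34191 + a(Z, 144) = 34191 - 23*(9 - 23) = 34191 - 23*(-14) = 34191 + 322 = 34513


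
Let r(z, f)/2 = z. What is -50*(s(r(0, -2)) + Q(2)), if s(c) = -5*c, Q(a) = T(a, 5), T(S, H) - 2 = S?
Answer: -200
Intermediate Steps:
r(z, f) = 2*z
T(S, H) = 2 + S
Q(a) = 2 + a
-50*(s(r(0, -2)) + Q(2)) = -50*(-10*0 + (2 + 2)) = -50*(-5*0 + 4) = -50*(0 + 4) = -50*4 = -200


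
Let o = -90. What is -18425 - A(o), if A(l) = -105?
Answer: -18320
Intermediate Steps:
-18425 - A(o) = -18425 - 1*(-105) = -18425 + 105 = -18320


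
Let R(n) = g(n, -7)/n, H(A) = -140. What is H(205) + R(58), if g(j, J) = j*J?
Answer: -147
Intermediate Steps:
g(j, J) = J*j
R(n) = -7 (R(n) = (-7*n)/n = -7)
H(205) + R(58) = -140 - 7 = -147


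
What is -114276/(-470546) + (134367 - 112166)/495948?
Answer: 33560772697/116683173804 ≈ 0.28762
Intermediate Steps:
-114276/(-470546) + (134367 - 112166)/495948 = -114276*(-1/470546) + 22201*(1/495948) = 57138/235273 + 22201/495948 = 33560772697/116683173804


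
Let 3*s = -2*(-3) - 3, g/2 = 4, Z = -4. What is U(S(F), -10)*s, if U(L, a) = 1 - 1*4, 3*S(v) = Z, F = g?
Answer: -3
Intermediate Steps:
g = 8 (g = 2*4 = 8)
F = 8
S(v) = -4/3 (S(v) = (⅓)*(-4) = -4/3)
U(L, a) = -3 (U(L, a) = 1 - 4 = -3)
s = 1 (s = (-2*(-3) - 3)/3 = (6 - 3)/3 = (⅓)*3 = 1)
U(S(F), -10)*s = -3*1 = -3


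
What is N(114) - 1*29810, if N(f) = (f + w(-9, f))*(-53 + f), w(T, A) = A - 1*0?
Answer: -15902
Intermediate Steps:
w(T, A) = A (w(T, A) = A + 0 = A)
N(f) = 2*f*(-53 + f) (N(f) = (f + f)*(-53 + f) = (2*f)*(-53 + f) = 2*f*(-53 + f))
N(114) - 1*29810 = 2*114*(-53 + 114) - 1*29810 = 2*114*61 - 29810 = 13908 - 29810 = -15902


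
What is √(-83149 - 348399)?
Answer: 2*I*√107887 ≈ 656.92*I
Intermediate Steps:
√(-83149 - 348399) = √(-431548) = 2*I*√107887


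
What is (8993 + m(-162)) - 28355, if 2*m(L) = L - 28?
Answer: -19457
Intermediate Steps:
m(L) = -14 + L/2 (m(L) = (L - 28)/2 = (-28 + L)/2 = -14 + L/2)
(8993 + m(-162)) - 28355 = (8993 + (-14 + (½)*(-162))) - 28355 = (8993 + (-14 - 81)) - 28355 = (8993 - 95) - 28355 = 8898 - 28355 = -19457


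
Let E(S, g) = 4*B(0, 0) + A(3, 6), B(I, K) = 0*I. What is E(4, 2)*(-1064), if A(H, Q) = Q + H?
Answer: -9576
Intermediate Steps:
A(H, Q) = H + Q
B(I, K) = 0
E(S, g) = 9 (E(S, g) = 4*0 + (3 + 6) = 0 + 9 = 9)
E(4, 2)*(-1064) = 9*(-1064) = -9576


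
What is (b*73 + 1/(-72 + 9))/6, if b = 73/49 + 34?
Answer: 571258/1323 ≈ 431.79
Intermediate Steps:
b = 1739/49 (b = 73*(1/49) + 34 = 73/49 + 34 = 1739/49 ≈ 35.490)
(b*73 + 1/(-72 + 9))/6 = ((1739/49)*73 + 1/(-72 + 9))/6 = (126947/49 + 1/(-63))*(⅙) = (126947/49 - 1/63)*(⅙) = (1142516/441)*(⅙) = 571258/1323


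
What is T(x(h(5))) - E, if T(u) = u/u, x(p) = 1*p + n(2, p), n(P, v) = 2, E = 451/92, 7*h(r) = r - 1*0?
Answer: -359/92 ≈ -3.9022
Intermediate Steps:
h(r) = r/7 (h(r) = (r - 1*0)/7 = (r + 0)/7 = r/7)
E = 451/92 (E = 451*(1/92) = 451/92 ≈ 4.9022)
x(p) = 2 + p (x(p) = 1*p + 2 = p + 2 = 2 + p)
T(u) = 1
T(x(h(5))) - E = 1 - 1*451/92 = 1 - 451/92 = -359/92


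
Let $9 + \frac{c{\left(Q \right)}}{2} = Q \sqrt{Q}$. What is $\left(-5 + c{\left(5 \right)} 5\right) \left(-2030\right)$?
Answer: $192850 - 101500 \sqrt{5} \approx -34111.0$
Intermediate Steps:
$c{\left(Q \right)} = -18 + 2 Q^{\frac{3}{2}}$ ($c{\left(Q \right)} = -18 + 2 Q \sqrt{Q} = -18 + 2 Q^{\frac{3}{2}}$)
$\left(-5 + c{\left(5 \right)} 5\right) \left(-2030\right) = \left(-5 + \left(-18 + 2 \cdot 5^{\frac{3}{2}}\right) 5\right) \left(-2030\right) = \left(-5 + \left(-18 + 2 \cdot 5 \sqrt{5}\right) 5\right) \left(-2030\right) = \left(-5 + \left(-18 + 10 \sqrt{5}\right) 5\right) \left(-2030\right) = \left(-5 - \left(90 - 50 \sqrt{5}\right)\right) \left(-2030\right) = \left(-95 + 50 \sqrt{5}\right) \left(-2030\right) = 192850 - 101500 \sqrt{5}$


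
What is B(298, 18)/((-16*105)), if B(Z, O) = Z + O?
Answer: -79/420 ≈ -0.18810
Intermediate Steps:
B(Z, O) = O + Z
B(298, 18)/((-16*105)) = (18 + 298)/((-16*105)) = 316/((-16*105)) = 316/(-1680) = 316*(-1/1680) = -79/420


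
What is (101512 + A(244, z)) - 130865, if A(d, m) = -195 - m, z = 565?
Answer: -30113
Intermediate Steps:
(101512 + A(244, z)) - 130865 = (101512 + (-195 - 1*565)) - 130865 = (101512 + (-195 - 565)) - 130865 = (101512 - 760) - 130865 = 100752 - 130865 = -30113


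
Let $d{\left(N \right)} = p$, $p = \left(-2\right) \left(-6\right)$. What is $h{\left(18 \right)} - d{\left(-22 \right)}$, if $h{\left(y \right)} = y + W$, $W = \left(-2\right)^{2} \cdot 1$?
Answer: $10$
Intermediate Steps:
$p = 12$
$d{\left(N \right)} = 12$
$W = 4$ ($W = 4 \cdot 1 = 4$)
$h{\left(y \right)} = 4 + y$ ($h{\left(y \right)} = y + 4 = 4 + y$)
$h{\left(18 \right)} - d{\left(-22 \right)} = \left(4 + 18\right) - 12 = 22 - 12 = 10$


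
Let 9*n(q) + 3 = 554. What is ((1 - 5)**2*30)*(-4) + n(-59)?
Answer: -16729/9 ≈ -1858.8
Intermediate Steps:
n(q) = 551/9 (n(q) = -1/3 + (1/9)*554 = -1/3 + 554/9 = 551/9)
((1 - 5)**2*30)*(-4) + n(-59) = ((1 - 5)**2*30)*(-4) + 551/9 = ((-4)**2*30)*(-4) + 551/9 = (16*30)*(-4) + 551/9 = 480*(-4) + 551/9 = -1920 + 551/9 = -16729/9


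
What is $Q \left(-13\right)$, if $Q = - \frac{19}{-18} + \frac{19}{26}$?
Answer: $- \frac{209}{9} \approx -23.222$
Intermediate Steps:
$Q = \frac{209}{117}$ ($Q = \left(-19\right) \left(- \frac{1}{18}\right) + 19 \cdot \frac{1}{26} = \frac{19}{18} + \frac{19}{26} = \frac{209}{117} \approx 1.7863$)
$Q \left(-13\right) = \frac{209}{117} \left(-13\right) = - \frac{209}{9}$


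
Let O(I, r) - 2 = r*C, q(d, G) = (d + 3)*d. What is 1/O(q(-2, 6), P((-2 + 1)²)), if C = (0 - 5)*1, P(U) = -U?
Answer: ⅐ ≈ 0.14286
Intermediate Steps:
C = -5 (C = -5*1 = -5)
q(d, G) = d*(3 + d) (q(d, G) = (3 + d)*d = d*(3 + d))
O(I, r) = 2 - 5*r (O(I, r) = 2 + r*(-5) = 2 - 5*r)
1/O(q(-2, 6), P((-2 + 1)²)) = 1/(2 - (-5)*(-2 + 1)²) = 1/(2 - (-5)*(-1)²) = 1/(2 - (-5)) = 1/(2 - 5*(-1)) = 1/(2 + 5) = 1/7 = ⅐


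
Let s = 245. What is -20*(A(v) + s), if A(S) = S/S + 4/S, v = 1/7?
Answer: -5480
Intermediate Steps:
v = ⅐ ≈ 0.14286
A(S) = 1 + 4/S
-20*(A(v) + s) = -20*((4 + ⅐)/(⅐) + 245) = -20*(7*(29/7) + 245) = -20*(29 + 245) = -20*274 = -5480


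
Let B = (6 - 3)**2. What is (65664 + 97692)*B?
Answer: 1470204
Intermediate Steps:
B = 9 (B = 3**2 = 9)
(65664 + 97692)*B = (65664 + 97692)*9 = 163356*9 = 1470204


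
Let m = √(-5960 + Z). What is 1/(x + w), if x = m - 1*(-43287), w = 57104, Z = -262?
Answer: 100391/10078359103 - I*√6222/10078359103 ≈ 9.961e-6 - 7.8266e-9*I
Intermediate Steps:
m = I*√6222 (m = √(-5960 - 262) = √(-6222) = I*√6222 ≈ 78.88*I)
x = 43287 + I*√6222 (x = I*√6222 - 1*(-43287) = I*√6222 + 43287 = 43287 + I*√6222 ≈ 43287.0 + 78.88*I)
1/(x + w) = 1/((43287 + I*√6222) + 57104) = 1/(100391 + I*√6222)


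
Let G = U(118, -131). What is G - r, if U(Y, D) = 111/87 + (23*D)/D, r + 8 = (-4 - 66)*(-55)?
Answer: -110714/29 ≈ -3817.7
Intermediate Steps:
r = 3842 (r = -8 + (-4 - 66)*(-55) = -8 - 70*(-55) = -8 + 3850 = 3842)
U(Y, D) = 704/29 (U(Y, D) = 111*(1/87) + 23 = 37/29 + 23 = 704/29)
G = 704/29 ≈ 24.276
G - r = 704/29 - 1*3842 = 704/29 - 3842 = -110714/29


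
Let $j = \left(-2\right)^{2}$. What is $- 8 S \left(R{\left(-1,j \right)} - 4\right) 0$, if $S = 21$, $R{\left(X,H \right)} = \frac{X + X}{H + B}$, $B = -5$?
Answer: $0$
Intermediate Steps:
$j = 4$
$R{\left(X,H \right)} = \frac{2 X}{-5 + H}$ ($R{\left(X,H \right)} = \frac{X + X}{H - 5} = \frac{2 X}{-5 + H}$)
$- 8 S \left(R{\left(-1,j \right)} - 4\right) 0 = \left(-8\right) 21 \left(2 \left(-1\right) \frac{1}{-5 + 4} - 4\right) 0 = - 168 \left(2 \left(-1\right) \frac{1}{-1} - 4\right) 0 = - 168 \left(2 \left(-1\right) \left(-1\right) - 4\right) 0 = - 168 \left(2 - 4\right) 0 = - 168 \left(\left(-2\right) 0\right) = \left(-168\right) 0 = 0$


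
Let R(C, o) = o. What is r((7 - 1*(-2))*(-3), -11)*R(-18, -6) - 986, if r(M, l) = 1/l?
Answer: -10840/11 ≈ -985.45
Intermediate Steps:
r((7 - 1*(-2))*(-3), -11)*R(-18, -6) - 986 = -6/(-11) - 986 = -1/11*(-6) - 986 = 6/11 - 986 = -10840/11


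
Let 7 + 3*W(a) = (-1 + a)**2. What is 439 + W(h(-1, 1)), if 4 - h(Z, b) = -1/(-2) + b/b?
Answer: 5249/12 ≈ 437.42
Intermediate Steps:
h(Z, b) = 5/2 (h(Z, b) = 4 - (-1/(-2) + b/b) = 4 - (-1*(-1/2) + 1) = 4 - (1/2 + 1) = 4 - 1*3/2 = 4 - 3/2 = 5/2)
W(a) = -7/3 + (-1 + a)**2/3
439 + W(h(-1, 1)) = 439 + (-7/3 + (-1 + 5/2)**2/3) = 439 + (-7/3 + (3/2)**2/3) = 439 + (-7/3 + (1/3)*(9/4)) = 439 + (-7/3 + 3/4) = 439 - 19/12 = 5249/12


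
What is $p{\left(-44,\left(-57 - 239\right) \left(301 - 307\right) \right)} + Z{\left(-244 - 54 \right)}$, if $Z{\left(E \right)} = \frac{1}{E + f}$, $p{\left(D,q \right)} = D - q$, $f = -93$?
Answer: $- \frac{711621}{391} \approx -1820.0$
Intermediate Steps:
$Z{\left(E \right)} = \frac{1}{-93 + E}$ ($Z{\left(E \right)} = \frac{1}{E - 93} = \frac{1}{-93 + E}$)
$p{\left(-44,\left(-57 - 239\right) \left(301 - 307\right) \right)} + Z{\left(-244 - 54 \right)} = \left(-44 - \left(-57 - 239\right) \left(301 - 307\right)\right) + \frac{1}{-93 - 298} = \left(-44 - \left(-296\right) \left(-6\right)\right) + \frac{1}{-93 - 298} = \left(-44 - 1776\right) + \frac{1}{-391} = \left(-44 - 1776\right) - \frac{1}{391} = -1820 - \frac{1}{391} = - \frac{711621}{391}$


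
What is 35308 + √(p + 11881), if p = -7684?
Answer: 35308 + √4197 ≈ 35373.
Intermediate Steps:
35308 + √(p + 11881) = 35308 + √(-7684 + 11881) = 35308 + √4197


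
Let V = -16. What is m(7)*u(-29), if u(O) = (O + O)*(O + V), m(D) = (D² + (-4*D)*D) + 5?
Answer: -370620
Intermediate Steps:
m(D) = 5 - 3*D² (m(D) = (D² - 4*D²) + 5 = -3*D² + 5 = 5 - 3*D²)
u(O) = 2*O*(-16 + O) (u(O) = (O + O)*(O - 16) = (2*O)*(-16 + O) = 2*O*(-16 + O))
m(7)*u(-29) = (5 - 3*7²)*(2*(-29)*(-16 - 29)) = (5 - 3*49)*(2*(-29)*(-45)) = (5 - 147)*2610 = -142*2610 = -370620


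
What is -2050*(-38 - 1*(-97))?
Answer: -120950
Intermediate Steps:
-2050*(-38 - 1*(-97)) = -2050*(-38 + 97) = -2050*59 = -120950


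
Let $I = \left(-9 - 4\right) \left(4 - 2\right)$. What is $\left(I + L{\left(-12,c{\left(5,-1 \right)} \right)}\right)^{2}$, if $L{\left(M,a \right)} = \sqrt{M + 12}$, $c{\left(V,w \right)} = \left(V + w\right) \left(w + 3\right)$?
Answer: $676$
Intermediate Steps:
$c{\left(V,w \right)} = \left(3 + w\right) \left(V + w\right)$ ($c{\left(V,w \right)} = \left(V + w\right) \left(3 + w\right) = \left(3 + w\right) \left(V + w\right)$)
$L{\left(M,a \right)} = \sqrt{12 + M}$
$I = -26$ ($I = \left(-13\right) 2 = -26$)
$\left(I + L{\left(-12,c{\left(5,-1 \right)} \right)}\right)^{2} = \left(-26 + \sqrt{12 - 12}\right)^{2} = \left(-26 + \sqrt{0}\right)^{2} = \left(-26 + 0\right)^{2} = \left(-26\right)^{2} = 676$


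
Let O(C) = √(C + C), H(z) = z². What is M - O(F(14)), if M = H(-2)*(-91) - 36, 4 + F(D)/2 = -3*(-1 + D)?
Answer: -400 - 2*I*√43 ≈ -400.0 - 13.115*I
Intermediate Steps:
F(D) = -2 - 6*D (F(D) = -8 + 2*(-3*(-1 + D)) = -8 + 2*(3 - 3*D) = -8 + (6 - 6*D) = -2 - 6*D)
M = -400 (M = (-2)²*(-91) - 36 = 4*(-91) - 36 = -364 - 36 = -400)
O(C) = √2*√C (O(C) = √(2*C) = √2*√C)
M - O(F(14)) = -400 - √2*√(-2 - 6*14) = -400 - √2*√(-2 - 84) = -400 - √2*√(-86) = -400 - √2*I*√86 = -400 - 2*I*√43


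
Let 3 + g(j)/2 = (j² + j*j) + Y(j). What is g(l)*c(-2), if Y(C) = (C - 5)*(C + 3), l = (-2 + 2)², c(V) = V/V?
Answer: -36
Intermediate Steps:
c(V) = 1
l = 0 (l = 0² = 0)
Y(C) = (-5 + C)*(3 + C)
g(j) = -36 - 4*j + 6*j² (g(j) = -6 + 2*((j² + j*j) + (-15 + j² - 2*j)) = -6 + 2*((j² + j²) + (-15 + j² - 2*j)) = -6 + 2*(2*j² + (-15 + j² - 2*j)) = -6 + 2*(-15 - 2*j + 3*j²) = -6 + (-30 - 4*j + 6*j²) = -36 - 4*j + 6*j²)
g(l)*c(-2) = (-36 - 4*0 + 6*0²)*1 = (-36 + 0 + 6*0)*1 = (-36 + 0 + 0)*1 = -36*1 = -36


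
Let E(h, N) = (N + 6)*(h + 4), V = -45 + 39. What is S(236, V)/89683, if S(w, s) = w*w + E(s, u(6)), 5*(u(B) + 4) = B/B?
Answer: 278458/448415 ≈ 0.62098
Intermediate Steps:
u(B) = -19/5 (u(B) = -4 + (B/B)/5 = -4 + (⅕)*1 = -4 + ⅕ = -19/5)
V = -6
E(h, N) = (4 + h)*(6 + N) (E(h, N) = (6 + N)*(4 + h) = (4 + h)*(6 + N))
S(w, s) = 44/5 + w² + 11*s/5 (S(w, s) = w*w + (24 + 4*(-19/5) + 6*s - 19*s/5) = w² + (24 - 76/5 + 6*s - 19*s/5) = w² + (44/5 + 11*s/5) = 44/5 + w² + 11*s/5)
S(236, V)/89683 = (44/5 + 236² + (11/5)*(-6))/89683 = (44/5 + 55696 - 66/5)*(1/89683) = (278458/5)*(1/89683) = 278458/448415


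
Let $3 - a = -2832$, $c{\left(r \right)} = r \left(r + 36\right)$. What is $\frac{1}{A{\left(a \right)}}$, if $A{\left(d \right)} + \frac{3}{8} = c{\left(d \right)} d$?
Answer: $\frac{8}{184598983797} \approx 4.3337 \cdot 10^{-11}$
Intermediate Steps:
$c{\left(r \right)} = r \left(36 + r\right)$
$a = 2835$ ($a = 3 - -2832 = 3 + 2832 = 2835$)
$A{\left(d \right)} = - \frac{3}{8} + d^{2} \left(36 + d\right)$ ($A{\left(d \right)} = - \frac{3}{8} + d \left(36 + d\right) d = - \frac{3}{8} + d^{2} \left(36 + d\right)$)
$\frac{1}{A{\left(a \right)}} = \frac{1}{- \frac{3}{8} + 2835^{2} \left(36 + 2835\right)} = \frac{1}{- \frac{3}{8} + 8037225 \cdot 2871} = \frac{1}{- \frac{3}{8} + 23074872975} = \frac{1}{\frac{184598983797}{8}} = \frac{8}{184598983797}$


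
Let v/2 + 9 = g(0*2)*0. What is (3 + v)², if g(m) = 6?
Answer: 225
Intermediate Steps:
v = -18 (v = -18 + 2*(6*0) = -18 + 2*0 = -18 + 0 = -18)
(3 + v)² = (3 - 18)² = (-15)² = 225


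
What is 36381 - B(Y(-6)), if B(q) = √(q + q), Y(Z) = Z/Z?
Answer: 36381 - √2 ≈ 36380.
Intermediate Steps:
Y(Z) = 1
B(q) = √2*√q (B(q) = √(2*q) = √2*√q)
36381 - B(Y(-6)) = 36381 - √2*√1 = 36381 - √2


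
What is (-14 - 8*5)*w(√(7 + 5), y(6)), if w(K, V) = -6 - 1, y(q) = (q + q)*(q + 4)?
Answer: 378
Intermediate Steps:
y(q) = 2*q*(4 + q) (y(q) = (2*q)*(4 + q) = 2*q*(4 + q))
w(K, V) = -7
(-14 - 8*5)*w(√(7 + 5), y(6)) = (-14 - 8*5)*(-7) = (-14 - 40)*(-7) = -54*(-7) = 378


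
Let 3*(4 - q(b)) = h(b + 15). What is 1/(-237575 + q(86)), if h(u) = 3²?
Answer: -1/237574 ≈ -4.2092e-6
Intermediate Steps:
h(u) = 9
q(b) = 1 (q(b) = 4 - ⅓*9 = 4 - 3 = 1)
1/(-237575 + q(86)) = 1/(-237575 + 1) = 1/(-237574) = -1/237574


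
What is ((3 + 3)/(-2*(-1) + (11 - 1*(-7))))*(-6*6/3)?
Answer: -18/5 ≈ -3.6000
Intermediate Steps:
((3 + 3)/(-2*(-1) + (11 - 1*(-7))))*(-6*6/3) = (6/(2 + (11 + 7)))*(-36*⅓) = (6/(2 + 18))*(-12) = (6/20)*(-12) = (6*(1/20))*(-12) = (3/10)*(-12) = -18/5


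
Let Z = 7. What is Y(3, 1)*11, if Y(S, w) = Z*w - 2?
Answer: 55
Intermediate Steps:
Y(S, w) = -2 + 7*w (Y(S, w) = 7*w - 2 = -2 + 7*w)
Y(3, 1)*11 = (-2 + 7*1)*11 = (-2 + 7)*11 = 5*11 = 55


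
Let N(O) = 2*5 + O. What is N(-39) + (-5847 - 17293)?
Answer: -23169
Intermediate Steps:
N(O) = 10 + O
N(-39) + (-5847 - 17293) = (10 - 39) + (-5847 - 17293) = -29 - 23140 = -23169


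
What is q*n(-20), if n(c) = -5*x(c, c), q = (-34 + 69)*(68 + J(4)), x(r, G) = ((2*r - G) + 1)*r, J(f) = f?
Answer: -4788000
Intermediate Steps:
x(r, G) = r*(1 - G + 2*r) (x(r, G) = ((-G + 2*r) + 1)*r = (1 - G + 2*r)*r = r*(1 - G + 2*r))
q = 2520 (q = (-34 + 69)*(68 + 4) = 35*72 = 2520)
n(c) = -5*c*(1 + c) (n(c) = -5*c*(1 - c + 2*c) = -5*c*(1 + c))
q*n(-20) = 2520*(-5*(-20)*(1 - 20)) = 2520*(-5*(-20)*(-19)) = 2520*(-1900) = -4788000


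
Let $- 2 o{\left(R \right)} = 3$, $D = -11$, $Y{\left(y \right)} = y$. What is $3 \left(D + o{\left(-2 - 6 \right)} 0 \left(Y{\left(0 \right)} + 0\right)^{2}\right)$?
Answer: $-33$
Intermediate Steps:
$o{\left(R \right)} = - \frac{3}{2}$ ($o{\left(R \right)} = \left(- \frac{1}{2}\right) 3 = - \frac{3}{2}$)
$3 \left(D + o{\left(-2 - 6 \right)} 0 \left(Y{\left(0 \right)} + 0\right)^{2}\right) = 3 \left(-11 + \left(- \frac{3}{2}\right) 0 \left(0 + 0\right)^{2}\right) = 3 \left(-11 + 0 \cdot 0^{2}\right) = 3 \left(-11 + 0 \cdot 0\right) = 3 \left(-11 + 0\right) = 3 \left(-11\right) = -33$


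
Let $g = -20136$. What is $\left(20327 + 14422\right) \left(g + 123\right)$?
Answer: $-695431737$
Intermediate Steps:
$\left(20327 + 14422\right) \left(g + 123\right) = \left(20327 + 14422\right) \left(-20136 + 123\right) = 34749 \left(-20013\right) = -695431737$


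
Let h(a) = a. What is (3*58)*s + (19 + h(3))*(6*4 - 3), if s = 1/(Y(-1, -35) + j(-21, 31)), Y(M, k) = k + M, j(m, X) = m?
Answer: 8720/19 ≈ 458.95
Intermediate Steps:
Y(M, k) = M + k
s = -1/57 (s = 1/((-1 - 35) - 21) = 1/(-36 - 21) = 1/(-57) = -1/57 ≈ -0.017544)
(3*58)*s + (19 + h(3))*(6*4 - 3) = (3*58)*(-1/57) + (19 + 3)*(6*4 - 3) = 174*(-1/57) + 22*(24 - 3) = -58/19 + 22*21 = -58/19 + 462 = 8720/19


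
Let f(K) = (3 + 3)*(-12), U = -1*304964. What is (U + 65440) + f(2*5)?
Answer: -239596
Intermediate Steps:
U = -304964
f(K) = -72 (f(K) = 6*(-12) = -72)
(U + 65440) + f(2*5) = (-304964 + 65440) - 72 = -239524 - 72 = -239596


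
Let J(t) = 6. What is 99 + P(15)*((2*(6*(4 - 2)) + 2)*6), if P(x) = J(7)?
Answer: 1035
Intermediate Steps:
P(x) = 6
99 + P(15)*((2*(6*(4 - 2)) + 2)*6) = 99 + 6*((2*(6*(4 - 2)) + 2)*6) = 99 + 6*((2*(6*2) + 2)*6) = 99 + 6*((2*12 + 2)*6) = 99 + 6*((24 + 2)*6) = 99 + 6*(26*6) = 99 + 6*156 = 99 + 936 = 1035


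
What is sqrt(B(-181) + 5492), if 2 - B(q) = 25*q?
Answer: sqrt(10019) ≈ 100.09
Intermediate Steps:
B(q) = 2 - 25*q
sqrt(B(-181) + 5492) = sqrt((2 - 25*(-181)) + 5492) = sqrt((2 + 4525) + 5492) = sqrt(4527 + 5492) = sqrt(10019)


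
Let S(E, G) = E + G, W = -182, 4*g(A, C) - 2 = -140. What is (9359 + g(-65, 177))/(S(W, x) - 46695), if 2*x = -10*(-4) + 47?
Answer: -18649/93667 ≈ -0.19910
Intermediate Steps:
g(A, C) = -69/2 (g(A, C) = ½ + (¼)*(-140) = ½ - 35 = -69/2)
x = 87/2 (x = (-10*(-4) + 47)/2 = (40 + 47)/2 = (½)*87 = 87/2 ≈ 43.500)
(9359 + g(-65, 177))/(S(W, x) - 46695) = (9359 - 69/2)/((-182 + 87/2) - 46695) = 18649/(2*(-277/2 - 46695)) = 18649/(2*(-93667/2)) = (18649/2)*(-2/93667) = -18649/93667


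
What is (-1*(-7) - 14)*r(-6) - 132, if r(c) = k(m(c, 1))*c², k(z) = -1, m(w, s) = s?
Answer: 120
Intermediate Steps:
r(c) = -c²
(-1*(-7) - 14)*r(-6) - 132 = (-1*(-7) - 14)*(-1*(-6)²) - 132 = (7 - 14)*(-1*36) - 132 = -7*(-36) - 132 = 252 - 132 = 120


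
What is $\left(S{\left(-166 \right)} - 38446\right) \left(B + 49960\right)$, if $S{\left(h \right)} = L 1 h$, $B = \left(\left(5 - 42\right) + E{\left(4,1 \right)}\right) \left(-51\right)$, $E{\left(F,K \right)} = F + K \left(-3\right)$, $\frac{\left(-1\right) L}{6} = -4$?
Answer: $-2197704280$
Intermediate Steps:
$L = 24$ ($L = \left(-6\right) \left(-4\right) = 24$)
$E{\left(F,K \right)} = F - 3 K$
$B = 1836$ ($B = \left(\left(5 - 42\right) + \left(4 - 3\right)\right) \left(-51\right) = \left(-37 + \left(4 - 3\right)\right) \left(-51\right) = \left(-37 + 1\right) \left(-51\right) = \left(-36\right) \left(-51\right) = 1836$)
$S{\left(h \right)} = 24 h$ ($S{\left(h \right)} = 24 \cdot 1 h = 24 h$)
$\left(S{\left(-166 \right)} - 38446\right) \left(B + 49960\right) = \left(24 \left(-166\right) - 38446\right) \left(1836 + 49960\right) = \left(-3984 - 38446\right) 51796 = \left(-42430\right) 51796 = -2197704280$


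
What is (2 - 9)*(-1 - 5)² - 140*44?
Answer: -6412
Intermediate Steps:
(2 - 9)*(-1 - 5)² - 140*44 = -7*(-6)² - 6160 = -7*36 - 6160 = -252 - 6160 = -6412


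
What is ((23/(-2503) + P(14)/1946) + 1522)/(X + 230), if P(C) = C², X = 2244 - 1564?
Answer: 529561519/316604470 ≈ 1.6726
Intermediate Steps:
X = 680
((23/(-2503) + P(14)/1946) + 1522)/(X + 230) = ((23/(-2503) + 14²/1946) + 1522)/(680 + 230) = ((23*(-1/2503) + 196*(1/1946)) + 1522)/910 = ((-23/2503 + 14/139) + 1522)*(1/910) = (31845/347917 + 1522)*(1/910) = (529561519/347917)*(1/910) = 529561519/316604470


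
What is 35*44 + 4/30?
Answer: 23102/15 ≈ 1540.1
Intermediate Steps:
35*44 + 4/30 = 1540 + 4*(1/30) = 1540 + 2/15 = 23102/15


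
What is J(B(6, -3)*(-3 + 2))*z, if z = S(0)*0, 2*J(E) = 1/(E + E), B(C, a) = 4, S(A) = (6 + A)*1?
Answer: 0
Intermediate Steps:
S(A) = 6 + A
J(E) = 1/(4*E) (J(E) = 1/(2*(E + E)) = 1/(2*((2*E))) = (1/(2*E))/2 = 1/(4*E))
z = 0 (z = (6 + 0)*0 = 6*0 = 0)
J(B(6, -3)*(-3 + 2))*z = (1/(4*((4*(-3 + 2)))))*0 = (1/(4*((4*(-1)))))*0 = ((¼)/(-4))*0 = ((¼)*(-¼))*0 = -1/16*0 = 0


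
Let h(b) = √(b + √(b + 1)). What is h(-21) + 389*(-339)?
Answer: -131871 + √(-21 + 2*I*√5) ≈ -1.3187e+5 + 4.6082*I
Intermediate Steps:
h(b) = √(b + √(1 + b))
h(-21) + 389*(-339) = √(-21 + √(1 - 21)) + 389*(-339) = √(-21 + √(-20)) - 131871 = √(-21 + 2*I*√5) - 131871 = -131871 + √(-21 + 2*I*√5)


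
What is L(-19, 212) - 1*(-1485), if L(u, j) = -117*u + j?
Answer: 3920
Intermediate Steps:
L(u, j) = j - 117*u
L(-19, 212) - 1*(-1485) = (212 - 117*(-19)) - 1*(-1485) = (212 + 2223) + 1485 = 2435 + 1485 = 3920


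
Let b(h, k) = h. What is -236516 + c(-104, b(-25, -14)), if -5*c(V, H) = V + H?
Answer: -1182451/5 ≈ -2.3649e+5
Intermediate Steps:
c(V, H) = -H/5 - V/5 (c(V, H) = -(V + H)/5 = -(H + V)/5 = -H/5 - V/5)
-236516 + c(-104, b(-25, -14)) = -236516 + (-⅕*(-25) - ⅕*(-104)) = -236516 + (5 + 104/5) = -236516 + 129/5 = -1182451/5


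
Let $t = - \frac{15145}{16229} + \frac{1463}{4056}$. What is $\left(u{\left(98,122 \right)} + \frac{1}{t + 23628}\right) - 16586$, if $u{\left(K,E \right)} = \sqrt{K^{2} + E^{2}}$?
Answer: $- \frac{25795728992477270}{1555271256379} + 2 \sqrt{6122} \approx -16430.0$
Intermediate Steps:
$t = - \frac{37685093}{65824824}$ ($t = \left(-15145\right) \frac{1}{16229} + 1463 \cdot \frac{1}{4056} = - \frac{15145}{16229} + \frac{1463}{4056} = - \frac{37685093}{65824824} \approx -0.57251$)
$u{\left(K,E \right)} = \sqrt{E^{2} + K^{2}}$
$\left(u{\left(98,122 \right)} + \frac{1}{t + 23628}\right) - 16586 = \left(\sqrt{122^{2} + 98^{2}} + \frac{1}{- \frac{37685093}{65824824} + 23628}\right) - 16586 = \left(\sqrt{14884 + 9604} + \frac{1}{\frac{1555271256379}{65824824}}\right) - 16586 = \left(\sqrt{24488} + \frac{65824824}{1555271256379}\right) - 16586 = \left(2 \sqrt{6122} + \frac{65824824}{1555271256379}\right) - 16586 = \left(\frac{65824824}{1555271256379} + 2 \sqrt{6122}\right) - 16586 = - \frac{25795728992477270}{1555271256379} + 2 \sqrt{6122}$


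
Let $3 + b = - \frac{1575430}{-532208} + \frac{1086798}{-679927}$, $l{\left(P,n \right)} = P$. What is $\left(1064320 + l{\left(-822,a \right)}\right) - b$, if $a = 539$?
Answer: $\frac{192420366146800595}{180931294408} \approx 1.0635 \cdot 10^{6}$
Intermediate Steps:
$b = - \frac{296406481411}{180931294408}$ ($b = -3 + \left(- \frac{1575430}{-532208} + \frac{1086798}{-679927}\right) = -3 + \left(\left(-1575430\right) \left(- \frac{1}{532208}\right) + 1086798 \left(- \frac{1}{679927}\right)\right) = -3 + \left(\frac{787715}{266104} - \frac{1086798}{679927}\right) = -3 + \frac{246387401813}{180931294408} = - \frac{296406481411}{180931294408} \approx -1.6382$)
$\left(1064320 + l{\left(-822,a \right)}\right) - b = \left(1064320 - 822\right) - - \frac{296406481411}{180931294408} = 1063498 + \frac{296406481411}{180931294408} = \frac{192420366146800595}{180931294408}$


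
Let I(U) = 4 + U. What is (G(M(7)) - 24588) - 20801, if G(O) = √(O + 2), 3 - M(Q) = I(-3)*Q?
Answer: -45389 + I*√2 ≈ -45389.0 + 1.4142*I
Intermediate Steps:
M(Q) = 3 - Q (M(Q) = 3 - (4 - 3)*Q = 3 - Q)
G(O) = √(2 + O)
(G(M(7)) - 24588) - 20801 = (√(2 + (3 - 1*7)) - 24588) - 20801 = (√(2 + (3 - 7)) - 24588) - 20801 = (√(2 - 4) - 24588) - 20801 = (√(-2) - 24588) - 20801 = (I*√2 - 24588) - 20801 = (-24588 + I*√2) - 20801 = -45389 + I*√2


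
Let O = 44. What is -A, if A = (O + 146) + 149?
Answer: -339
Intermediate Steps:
A = 339 (A = (44 + 146) + 149 = 190 + 149 = 339)
-A = -1*339 = -339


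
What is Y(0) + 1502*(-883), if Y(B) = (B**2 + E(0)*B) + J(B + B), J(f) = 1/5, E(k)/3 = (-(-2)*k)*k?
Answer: -6631329/5 ≈ -1.3263e+6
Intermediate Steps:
E(k) = 6*k**2 (E(k) = 3*((-(-2)*k)*k) = 3*((2*k)*k) = 3*(2*k**2) = 6*k**2)
J(f) = 1/5
Y(B) = 1/5 + B**2 (Y(B) = (B**2 + (6*0**2)*B) + 1/5 = (B**2 + (6*0)*B) + 1/5 = (B**2 + 0*B) + 1/5 = (B**2 + 0) + 1/5 = B**2 + 1/5 = 1/5 + B**2)
Y(0) + 1502*(-883) = (1/5 + 0**2) + 1502*(-883) = (1/5 + 0) - 1326266 = 1/5 - 1326266 = -6631329/5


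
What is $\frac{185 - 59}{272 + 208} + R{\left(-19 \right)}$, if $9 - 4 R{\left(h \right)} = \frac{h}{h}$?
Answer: $\frac{181}{80} \approx 2.2625$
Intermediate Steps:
$R{\left(h \right)} = 2$ ($R{\left(h \right)} = \frac{9}{4} - \frac{h \frac{1}{h}}{4} = \frac{9}{4} - \frac{1}{4} = 2$)
$\frac{185 - 59}{272 + 208} + R{\left(-19 \right)} = \frac{185 - 59}{272 + 208} + 2 = \frac{185 - 59}{480} + 2 = \frac{1}{480} \cdot 126 + 2 = \frac{21}{80} + 2 = \frac{181}{80}$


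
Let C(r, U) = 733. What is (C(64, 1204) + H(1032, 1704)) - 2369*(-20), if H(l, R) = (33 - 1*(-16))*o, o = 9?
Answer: 48554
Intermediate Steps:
H(l, R) = 441 (H(l, R) = (33 - 1*(-16))*9 = (33 + 16)*9 = 49*9 = 441)
(C(64, 1204) + H(1032, 1704)) - 2369*(-20) = (733 + 441) - 2369*(-20) = 1174 + 47380 = 48554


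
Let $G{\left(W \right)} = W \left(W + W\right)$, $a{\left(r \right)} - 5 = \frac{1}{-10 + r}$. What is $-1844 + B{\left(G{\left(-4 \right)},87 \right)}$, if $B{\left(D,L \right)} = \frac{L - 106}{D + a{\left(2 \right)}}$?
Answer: $- \frac{544132}{295} \approx -1844.5$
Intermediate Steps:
$a{\left(r \right)} = 5 + \frac{1}{-10 + r}$
$G{\left(W \right)} = 2 W^{2}$ ($G{\left(W \right)} = W 2 W = 2 W^{2}$)
$B{\left(D,L \right)} = \frac{-106 + L}{\frac{39}{8} + D}$ ($B{\left(D,L \right)} = \frac{L - 106}{D + \frac{-49 + 5 \cdot 2}{-10 + 2}} = \frac{-106 + L}{D + \frac{-49 + 10}{-8}} = \frac{-106 + L}{D - - \frac{39}{8}} = \frac{-106 + L}{D + \frac{39}{8}} = \frac{-106 + L}{\frac{39}{8} + D}$)
$-1844 + B{\left(G{\left(-4 \right)},87 \right)} = -1844 + \frac{8 \left(-106 + 87\right)}{39 + 8 \cdot 2 \left(-4\right)^{2}} = -1844 + 8 \frac{1}{39 + 8 \cdot 2 \cdot 16} \left(-19\right) = -1844 + 8 \frac{1}{39 + 8 \cdot 32} \left(-19\right) = -1844 + 8 \frac{1}{39 + 256} \left(-19\right) = -1844 + 8 \cdot \frac{1}{295} \left(-19\right) = -1844 - \frac{152}{295} = - \frac{544132}{295}$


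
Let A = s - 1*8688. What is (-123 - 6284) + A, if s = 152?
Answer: -14943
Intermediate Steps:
A = -8536 (A = 152 - 1*8688 = 152 - 8688 = -8536)
(-123 - 6284) + A = (-123 - 6284) - 8536 = -6407 - 8536 = -14943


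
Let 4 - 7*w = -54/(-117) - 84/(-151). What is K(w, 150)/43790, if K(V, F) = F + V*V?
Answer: 14178265733/4134106198495 ≈ 0.0034296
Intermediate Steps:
w = 5854/13741 (w = 4/7 - (-54/(-117) - 84/(-151))/7 = 4/7 - (-54*(-1/117) - 84*(-1/151))/7 = 4/7 - (6/13 + 84/151)/7 = 4/7 - ⅐*1998/1963 = 4/7 - 1998/13741 = 5854/13741 ≈ 0.42602)
K(V, F) = F + V²
K(w, 150)/43790 = (150 + (5854/13741)²)/43790 = (150 + 34269316/188815081)*(1/43790) = (28356531466/188815081)*(1/43790) = 14178265733/4134106198495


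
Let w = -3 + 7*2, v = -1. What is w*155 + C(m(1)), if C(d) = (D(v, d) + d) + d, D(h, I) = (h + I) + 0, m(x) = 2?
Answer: 1710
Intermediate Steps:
w = 11 (w = -3 + 14 = 11)
D(h, I) = I + h (D(h, I) = (I + h) + 0 = I + h)
C(d) = -1 + 3*d (C(d) = ((d - 1) + d) + d = ((-1 + d) + d) + d = (-1 + 2*d) + d = -1 + 3*d)
w*155 + C(m(1)) = 11*155 + (-1 + 3*2) = 1705 + (-1 + 6) = 1705 + 5 = 1710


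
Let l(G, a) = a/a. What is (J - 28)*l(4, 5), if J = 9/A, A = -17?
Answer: -485/17 ≈ -28.529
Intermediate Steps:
l(G, a) = 1
J = -9/17 (J = 9/(-17) = 9*(-1/17) = -9/17 ≈ -0.52941)
(J - 28)*l(4, 5) = (-9/17 - 28)*1 = -485/17*1 = -485/17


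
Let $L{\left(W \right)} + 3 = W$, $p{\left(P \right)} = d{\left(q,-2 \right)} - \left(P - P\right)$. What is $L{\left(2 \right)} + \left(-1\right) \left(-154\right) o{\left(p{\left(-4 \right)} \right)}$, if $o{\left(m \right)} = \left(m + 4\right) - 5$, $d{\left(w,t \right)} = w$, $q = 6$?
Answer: $769$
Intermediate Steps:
$p{\left(P \right)} = 6$ ($p{\left(P \right)} = 6 - \left(P - P\right) = 6 - 0 = 6 + 0 = 6$)
$L{\left(W \right)} = -3 + W$
$o{\left(m \right)} = -1 + m$ ($o{\left(m \right)} = \left(4 + m\right) - 5 = -1 + m$)
$L{\left(2 \right)} + \left(-1\right) \left(-154\right) o{\left(p{\left(-4 \right)} \right)} = \left(-3 + 2\right) + \left(-1\right) \left(-154\right) \left(-1 + 6\right) = -1 + 154 \cdot 5 = -1 + 770 = 769$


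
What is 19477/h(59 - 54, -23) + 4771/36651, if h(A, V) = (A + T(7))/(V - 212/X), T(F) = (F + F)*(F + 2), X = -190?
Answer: -78107260502/24006405 ≈ -3253.6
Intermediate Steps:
T(F) = 2*F*(2 + F) (T(F) = (2*F)*(2 + F) = 2*F*(2 + F))
h(A, V) = (126 + A)/(106/95 + V) (h(A, V) = (A + 2*7*(2 + 7))/(V - 212/(-190)) = (A + 2*7*9)/(V - 212*(-1/190)) = (A + 126)/(V + 106/95) = (126 + A)/(106/95 + V))
19477/h(59 - 54, -23) + 4771/36651 = 19477/((95*(126 + (59 - 54))/(106 + 95*(-23)))) + 4771/36651 = 19477/((95*(126 + 5)/(106 - 2185))) + 4771*(1/36651) = 19477/((95*131/(-2079))) + 4771/36651 = 19477/((95*(-1/2079)*131)) + 4771/36651 = 19477/(-12445/2079) + 4771/36651 = 19477*(-2079/12445) + 4771/36651 = -40492683/12445 + 4771/36651 = -78107260502/24006405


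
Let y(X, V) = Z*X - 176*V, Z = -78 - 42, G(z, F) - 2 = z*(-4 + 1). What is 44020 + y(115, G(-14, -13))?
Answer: 22476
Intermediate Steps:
G(z, F) = 2 - 3*z (G(z, F) = 2 + z*(-4 + 1) = 2 + z*(-3) = 2 - 3*z)
Z = -120
y(X, V) = -176*V - 120*X (y(X, V) = -120*X - 176*V = -176*V - 120*X)
44020 + y(115, G(-14, -13)) = 44020 + (-176*(2 - 3*(-14)) - 120*115) = 44020 + (-176*(2 + 42) - 13800) = 44020 + (-176*44 - 13800) = 44020 + (-7744 - 13800) = 44020 - 21544 = 22476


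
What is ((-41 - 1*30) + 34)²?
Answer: 1369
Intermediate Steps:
((-41 - 1*30) + 34)² = ((-41 - 30) + 34)² = (-71 + 34)² = (-37)² = 1369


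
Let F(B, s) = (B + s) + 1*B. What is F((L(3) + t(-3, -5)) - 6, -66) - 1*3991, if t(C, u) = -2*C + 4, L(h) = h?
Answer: -4043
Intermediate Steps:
t(C, u) = 4 - 2*C
F(B, s) = s + 2*B (F(B, s) = (B + s) + B = s + 2*B)
F((L(3) + t(-3, -5)) - 6, -66) - 1*3991 = (-66 + 2*((3 + (4 - 2*(-3))) - 6)) - 1*3991 = (-66 + 2*((3 + (4 + 6)) - 6)) - 3991 = (-66 + 2*((3 + 10) - 6)) - 3991 = (-66 + 2*(13 - 6)) - 3991 = (-66 + 2*7) - 3991 = (-66 + 14) - 3991 = -52 - 3991 = -4043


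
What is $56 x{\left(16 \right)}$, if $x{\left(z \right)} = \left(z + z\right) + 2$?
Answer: $1904$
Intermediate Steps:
$x{\left(z \right)} = 2 + 2 z$ ($x{\left(z \right)} = 2 z + 2 = 2 + 2 z$)
$56 x{\left(16 \right)} = 56 \left(2 + 2 \cdot 16\right) = 56 \left(2 + 32\right) = 56 \cdot 34 = 1904$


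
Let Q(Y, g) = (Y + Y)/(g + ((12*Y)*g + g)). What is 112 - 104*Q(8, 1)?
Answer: 4656/49 ≈ 95.020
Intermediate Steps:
Q(Y, g) = 2*Y/(2*g + 12*Y*g) (Q(Y, g) = (2*Y)/(g + (12*Y*g + g)) = (2*Y)/(g + (g + 12*Y*g)) = (2*Y)/(2*g + 12*Y*g) = 2*Y/(2*g + 12*Y*g))
112 - 104*Q(8, 1) = 112 - 832/(1*(1 + 6*8)) = 112 - 832/(1 + 48) = 112 - 832/49 = 4656/49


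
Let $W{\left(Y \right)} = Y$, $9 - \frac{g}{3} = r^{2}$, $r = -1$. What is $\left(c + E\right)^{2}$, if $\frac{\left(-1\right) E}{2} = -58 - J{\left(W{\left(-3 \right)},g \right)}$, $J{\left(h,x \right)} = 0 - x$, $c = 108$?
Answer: $30976$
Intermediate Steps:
$g = 24$ ($g = 27 - 3 \left(-1\right)^{2} = 27 - 3 = 24$)
$J{\left(h,x \right)} = - x$
$E = 68$ ($E = - 2 \left(-58 - \left(-1\right) 24\right) = - 2 \left(-58 - -24\right) = - 2 \left(-58 + 24\right) = \left(-2\right) \left(-34\right) = 68$)
$\left(c + E\right)^{2} = \left(108 + 68\right)^{2} = 176^{2} = 30976$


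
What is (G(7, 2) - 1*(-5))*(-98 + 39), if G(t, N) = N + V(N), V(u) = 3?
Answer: -590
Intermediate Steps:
G(t, N) = 3 + N (G(t, N) = N + 3 = 3 + N)
(G(7, 2) - 1*(-5))*(-98 + 39) = ((3 + 2) - 1*(-5))*(-98 + 39) = (5 + 5)*(-59) = 10*(-59) = -590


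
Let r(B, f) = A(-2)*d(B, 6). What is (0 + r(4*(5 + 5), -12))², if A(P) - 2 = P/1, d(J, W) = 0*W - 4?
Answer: 0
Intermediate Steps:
d(J, W) = -4 (d(J, W) = 0 - 4 = -4)
A(P) = 2 + P (A(P) = 2 + P/1 = 2 + P*1 = 2 + P)
r(B, f) = 0 (r(B, f) = (2 - 2)*(-4) = 0*(-4) = 0)
(0 + r(4*(5 + 5), -12))² = (0 + 0)² = 0² = 0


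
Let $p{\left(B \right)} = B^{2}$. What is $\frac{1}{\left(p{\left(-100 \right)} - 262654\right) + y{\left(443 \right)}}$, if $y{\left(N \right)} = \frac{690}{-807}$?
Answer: $- \frac{269}{67964156} \approx -3.958 \cdot 10^{-6}$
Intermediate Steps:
$y{\left(N \right)} = - \frac{230}{269}$ ($y{\left(N \right)} = 690 \left(- \frac{1}{807}\right) = - \frac{230}{269}$)
$\frac{1}{\left(p{\left(-100 \right)} - 262654\right) + y{\left(443 \right)}} = \frac{1}{\left(\left(-100\right)^{2} - 262654\right) - \frac{230}{269}} = \frac{1}{\left(10000 - 262654\right) - \frac{230}{269}} = \frac{1}{-252654 - \frac{230}{269}} = \frac{1}{- \frac{67964156}{269}} = - \frac{269}{67964156}$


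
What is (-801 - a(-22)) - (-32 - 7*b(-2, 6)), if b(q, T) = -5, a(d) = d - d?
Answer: -804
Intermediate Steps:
a(d) = 0
(-801 - a(-22)) - (-32 - 7*b(-2, 6)) = (-801 - 1*0) - (-32 - 7*(-5)) = (-801 + 0) - (-32 + 35) = -801 - 1*3 = -801 - 3 = -804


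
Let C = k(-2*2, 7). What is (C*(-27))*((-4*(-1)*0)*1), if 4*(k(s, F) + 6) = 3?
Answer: 0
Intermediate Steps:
k(s, F) = -21/4 (k(s, F) = -6 + (¼)*3 = -6 + ¾ = -21/4)
C = -21/4 ≈ -5.2500
(C*(-27))*((-4*(-1)*0)*1) = (-21/4*(-27))*((-4*(-1)*0)*1) = 567*((4*0)*1)/4 = 567*(0*1)/4 = (567/4)*0 = 0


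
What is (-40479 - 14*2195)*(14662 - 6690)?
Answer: -567678148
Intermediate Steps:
(-40479 - 14*2195)*(14662 - 6690) = (-40479 - 30730)*7972 = -71209*7972 = -567678148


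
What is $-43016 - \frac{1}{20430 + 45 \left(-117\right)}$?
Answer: $- \frac{652337641}{15165} \approx -43016.0$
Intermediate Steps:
$-43016 - \frac{1}{20430 + 45 \left(-117\right)} = -43016 - \frac{1}{20430 - 5265} = -43016 - \frac{1}{15165} = - \frac{652337641}{15165}$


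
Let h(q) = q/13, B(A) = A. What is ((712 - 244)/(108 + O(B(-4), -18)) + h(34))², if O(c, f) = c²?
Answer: 6630625/162409 ≈ 40.827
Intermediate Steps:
h(q) = q/13 (h(q) = q*(1/13) = q/13)
((712 - 244)/(108 + O(B(-4), -18)) + h(34))² = ((712 - 244)/(108 + (-4)²) + (1/13)*34)² = (468/(108 + 16) + 34/13)² = (468/124 + 34/13)² = (468*(1/124) + 34/13)² = (117/31 + 34/13)² = (2575/403)² = 6630625/162409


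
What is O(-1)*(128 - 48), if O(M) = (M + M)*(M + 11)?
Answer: -1600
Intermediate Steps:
O(M) = 2*M*(11 + M) (O(M) = (2*M)*(11 + M) = 2*M*(11 + M))
O(-1)*(128 - 48) = (2*(-1)*(11 - 1))*(128 - 48) = (2*(-1)*10)*80 = -20*80 = -1600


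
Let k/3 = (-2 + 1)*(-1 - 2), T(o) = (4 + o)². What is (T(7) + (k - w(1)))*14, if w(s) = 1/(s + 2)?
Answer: 5446/3 ≈ 1815.3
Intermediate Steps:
k = 9 (k = 3*((-2 + 1)*(-1 - 2)) = 3*(-1*(-3)) = 3*3 = 9)
w(s) = 1/(2 + s)
(T(7) + (k - w(1)))*14 = ((4 + 7)² + (9 - 1/(2 + 1)))*14 = (11² + (9 - 1/3))*14 = (121 + (9 - 1*⅓))*14 = (121 + (9 - ⅓))*14 = (121 + 26/3)*14 = (389/3)*14 = 5446/3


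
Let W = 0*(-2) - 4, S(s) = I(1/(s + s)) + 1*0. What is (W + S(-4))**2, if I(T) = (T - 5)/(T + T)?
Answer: 1089/4 ≈ 272.25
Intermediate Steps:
I(T) = (-5 + T)/(2*T) (I(T) = (-5 + T)/((2*T)) = (-5 + T)*(1/(2*T)) = (-5 + T)/(2*T))
S(s) = s*(-5 + 1/(2*s)) (S(s) = (-5 + 1/(s + s))/(2*(1/(s + s))) + 1*0 = (-5 + 1/(2*s))/(2*(1/(2*s))) + 0 = (-5 + 1/(2*s))/(2*((1/(2*s)))) + 0 = (2*s)*(-5 + 1/(2*s))/2 + 0 = s*(-5 + 1/(2*s)) + 0 = s*(-5 + 1/(2*s)))
W = -4 (W = 0 - 4 = -4)
(W + S(-4))**2 = (-4 + (1/2 - 5*(-4)))**2 = (-4 + (1/2 + 20))**2 = (-4 + 41/2)**2 = (33/2)**2 = 1089/4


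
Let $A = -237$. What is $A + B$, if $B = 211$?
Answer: $-26$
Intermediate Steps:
$A + B = -237 + 211 = -26$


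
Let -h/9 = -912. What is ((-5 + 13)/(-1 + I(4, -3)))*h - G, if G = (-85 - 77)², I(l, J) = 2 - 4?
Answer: -48132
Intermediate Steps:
h = 8208 (h = -9*(-912) = 8208)
I(l, J) = -2
G = 26244 (G = (-162)² = 26244)
((-5 + 13)/(-1 + I(4, -3)))*h - G = ((-5 + 13)/(-1 - 2))*8208 - 1*26244 = (8/(-3))*8208 - 26244 = (8*(-⅓))*8208 - 26244 = -8/3*8208 - 26244 = -21888 - 26244 = -48132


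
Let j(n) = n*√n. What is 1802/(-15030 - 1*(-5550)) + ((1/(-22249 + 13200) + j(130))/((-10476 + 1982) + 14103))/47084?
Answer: -1703480224606/8961705066165 + 65*√130/132047078 ≈ -0.19008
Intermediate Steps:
j(n) = n^(3/2)
1802/(-15030 - 1*(-5550)) + ((1/(-22249 + 13200) + j(130))/((-10476 + 1982) + 14103))/47084 = 1802/(-15030 - 1*(-5550)) + ((1/(-22249 + 13200) + 130^(3/2))/((-10476 + 1982) + 14103))/47084 = 1802/(-15030 + 5550) + ((1/(-9049) + 130*√130)/(-8494 + 14103))*(1/47084) = 1802/(-9480) + ((-1/9049 + 130*√130)/5609)*(1/47084) = 1802*(-1/9480) + ((-1/9049 + 130*√130)*(1/5609))*(1/47084) = -901/4740 + (-1/50755841 + 130*√130/5609)*(1/47084) = -901/4740 + (-1/2389788017644 + 65*√130/132047078) = -1703480224606/8961705066165 + 65*√130/132047078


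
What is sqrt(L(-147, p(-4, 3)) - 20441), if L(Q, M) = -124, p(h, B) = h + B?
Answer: 3*I*sqrt(2285) ≈ 143.41*I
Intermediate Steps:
p(h, B) = B + h
sqrt(L(-147, p(-4, 3)) - 20441) = sqrt(-124 - 20441) = sqrt(-20565) = 3*I*sqrt(2285)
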